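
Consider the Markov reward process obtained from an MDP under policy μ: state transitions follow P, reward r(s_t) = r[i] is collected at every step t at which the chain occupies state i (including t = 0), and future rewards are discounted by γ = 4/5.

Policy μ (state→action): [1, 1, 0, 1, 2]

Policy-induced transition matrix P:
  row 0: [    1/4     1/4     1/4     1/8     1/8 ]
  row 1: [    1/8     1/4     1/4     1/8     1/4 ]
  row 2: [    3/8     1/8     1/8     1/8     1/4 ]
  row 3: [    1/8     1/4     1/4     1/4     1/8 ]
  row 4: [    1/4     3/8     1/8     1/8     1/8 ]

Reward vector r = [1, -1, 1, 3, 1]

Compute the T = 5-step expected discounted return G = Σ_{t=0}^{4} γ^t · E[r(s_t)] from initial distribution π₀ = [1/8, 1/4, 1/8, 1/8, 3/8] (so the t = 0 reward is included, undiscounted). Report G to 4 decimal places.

G = 2.5589

t=0: π = [0.1250, 0.2500, 0.1250, 0.1250, 0.3750], E[r] = 0.7500, γ^t·E[r] = 0.750000, running G = 0.750000
t=1: π = [0.2188, 0.2813, 0.1875, 0.1406, 0.1719], E[r] = 0.7188, γ^t·E[r] = 0.575000, running G = 1.325000
t=2: π = [0.2207, 0.2480, 0.2051, 0.1426, 0.1836], E[r] = 0.7891, γ^t·E[r] = 0.505000, running G = 1.830000
t=3: π = [0.2268, 0.2473, 0.2014, 0.1428, 0.1816], E[r] = 0.7910, γ^t·E[r] = 0.405000, running G = 2.235000
t=4: π = [0.2264, 0.2475, 0.2021, 0.1429, 0.1811], E[r] = 0.7906, γ^t·E[r] = 0.323850, running G = 2.558850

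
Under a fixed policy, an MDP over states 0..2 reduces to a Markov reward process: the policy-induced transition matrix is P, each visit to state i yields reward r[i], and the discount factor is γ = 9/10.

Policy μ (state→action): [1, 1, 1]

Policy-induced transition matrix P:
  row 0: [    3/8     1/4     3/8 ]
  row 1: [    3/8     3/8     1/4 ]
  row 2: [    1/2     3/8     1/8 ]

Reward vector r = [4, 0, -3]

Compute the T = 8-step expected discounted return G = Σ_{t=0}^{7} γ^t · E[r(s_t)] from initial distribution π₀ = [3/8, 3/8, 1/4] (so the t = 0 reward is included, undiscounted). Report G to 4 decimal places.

t=0: π = [0.3750, 0.3750, 0.2500], E[r] = 0.7500, γ^t·E[r] = 0.750000, running G = 0.750000
t=1: π = [0.4063, 0.3281, 0.2656], E[r] = 0.8281, γ^t·E[r] = 0.745313, running G = 1.495313
t=2: π = [0.4082, 0.3242, 0.2676], E[r] = 0.8301, γ^t·E[r] = 0.672363, running G = 2.167676
t=3: π = [0.4084, 0.3240, 0.2676], E[r] = 0.8311, γ^t·E[r] = 0.605839, running G = 2.773515
t=4: π = [0.4084, 0.3239, 0.2676], E[r] = 0.8310, γ^t·E[r] = 0.545195, running G = 3.318710
t=5: π = [0.4085, 0.3239, 0.2676], E[r] = 0.8310, γ^t·E[r] = 0.490691, running G = 3.809401
t=6: π = [0.4085, 0.3239, 0.2676], E[r] = 0.8310, γ^t·E[r] = 0.441620, running G = 4.251020
t=7: π = [0.4085, 0.3239, 0.2676], E[r] = 0.8310, γ^t·E[r] = 0.397458, running G = 4.648478

G = 4.6485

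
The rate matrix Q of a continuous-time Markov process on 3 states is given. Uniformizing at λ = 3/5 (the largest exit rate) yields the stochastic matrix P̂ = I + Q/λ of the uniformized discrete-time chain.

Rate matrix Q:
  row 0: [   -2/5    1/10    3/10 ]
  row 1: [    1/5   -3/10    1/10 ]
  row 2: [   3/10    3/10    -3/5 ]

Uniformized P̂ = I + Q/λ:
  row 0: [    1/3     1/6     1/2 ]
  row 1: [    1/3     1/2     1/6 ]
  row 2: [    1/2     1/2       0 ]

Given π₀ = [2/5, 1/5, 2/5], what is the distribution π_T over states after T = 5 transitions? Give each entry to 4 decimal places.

π = [0.3752, 0.3752, 0.2497]

t=0: π = [0.4000, 0.2000, 0.4000]
t=1: π = [0.4000, 0.3667, 0.2333]
t=2: π = [0.3722, 0.3667, 0.2611]
t=3: π = [0.3769, 0.3759, 0.2472]
t=4: π = [0.3745, 0.3744, 0.2511]
t=5: π = [0.3752, 0.3752, 0.2497]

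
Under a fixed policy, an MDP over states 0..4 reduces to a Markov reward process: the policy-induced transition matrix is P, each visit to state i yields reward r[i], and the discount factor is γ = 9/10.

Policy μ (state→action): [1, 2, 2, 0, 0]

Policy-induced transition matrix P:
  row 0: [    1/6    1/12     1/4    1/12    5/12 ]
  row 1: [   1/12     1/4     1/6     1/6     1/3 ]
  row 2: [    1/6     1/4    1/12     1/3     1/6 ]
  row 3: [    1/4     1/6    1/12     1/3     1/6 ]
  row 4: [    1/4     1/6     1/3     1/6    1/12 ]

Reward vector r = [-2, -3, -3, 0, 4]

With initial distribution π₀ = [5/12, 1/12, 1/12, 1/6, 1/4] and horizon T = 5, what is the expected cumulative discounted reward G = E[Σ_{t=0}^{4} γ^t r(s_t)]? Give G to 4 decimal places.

G = -2.0391

t=0: π = [0.4167, 0.0833, 0.0833, 0.1667, 0.2500], E[r] = -0.3333, γ^t·E[r] = -0.333333, running G = -0.333333
t=1: π = [0.1944, 0.1458, 0.2222, 0.1736, 0.2639], E[r] = -0.4375, γ^t·E[r] = -0.393750, running G = -0.727083
t=2: π = [0.1910, 0.1811, 0.1939, 0.2164, 0.2176], E[r] = -0.6366, γ^t·E[r] = -0.515625, running G = -1.242708
t=3: π = [0.1877, 0.1820, 0.1847, 0.2191, 0.2265], E[r] = -0.5696, γ^t·E[r] = -0.415230, running G = -1.657939
t=4: π = [0.1886, 0.1816, 0.1864, 0.2183, 0.2251], E[r] = -0.5810, γ^t·E[r] = -0.381169, running G = -2.039108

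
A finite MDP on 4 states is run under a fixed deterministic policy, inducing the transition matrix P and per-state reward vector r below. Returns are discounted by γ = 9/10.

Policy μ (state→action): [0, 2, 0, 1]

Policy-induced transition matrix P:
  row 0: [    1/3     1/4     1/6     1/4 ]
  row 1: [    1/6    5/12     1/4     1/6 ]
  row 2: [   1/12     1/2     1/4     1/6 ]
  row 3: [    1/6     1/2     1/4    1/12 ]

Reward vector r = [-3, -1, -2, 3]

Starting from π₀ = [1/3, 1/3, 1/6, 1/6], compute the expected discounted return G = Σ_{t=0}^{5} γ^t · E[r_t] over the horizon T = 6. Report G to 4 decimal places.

t=0: π = [0.3333, 0.3333, 0.1667, 0.1667], E[r] = -1.1667, γ^t·E[r] = -1.166667, running G = -1.166667
t=1: π = [0.2083, 0.3889, 0.2222, 0.1806], E[r] = -0.9167, γ^t·E[r] = -0.825000, running G = -1.991667
t=2: π = [0.1829, 0.4155, 0.2326, 0.1690], E[r] = -0.9225, γ^t·E[r] = -0.747188, running G = -2.738854
t=3: π = [0.1778, 0.4197, 0.2348, 0.1678], E[r] = -0.9190, γ^t·E[r] = -0.669938, running G = -3.408792
t=4: π = [0.1767, 0.4206, 0.2352, 0.1675], E[r] = -0.9187, γ^t·E[r] = -0.602738, running G = -4.011530
t=5: π = [0.1765, 0.4208, 0.2353, 0.1674], E[r] = -0.9186, γ^t·E[r] = -0.542408, running G = -4.553938

G = -4.5539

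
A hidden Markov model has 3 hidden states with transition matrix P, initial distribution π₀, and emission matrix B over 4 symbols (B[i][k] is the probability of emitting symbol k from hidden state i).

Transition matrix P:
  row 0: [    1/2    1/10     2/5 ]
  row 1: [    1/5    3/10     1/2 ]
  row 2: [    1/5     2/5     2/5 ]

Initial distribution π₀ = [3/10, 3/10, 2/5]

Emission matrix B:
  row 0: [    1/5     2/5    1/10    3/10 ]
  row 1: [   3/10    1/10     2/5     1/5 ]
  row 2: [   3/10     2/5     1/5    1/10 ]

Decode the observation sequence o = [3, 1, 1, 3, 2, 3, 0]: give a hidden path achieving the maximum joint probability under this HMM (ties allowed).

path = [0, 0, 0, 0, 2, 1, 2]

t=0: δ = [9.000e-02, 6.000e-02, 4.000e-02]  (obs o_0=3)
t=1: δ = [1.800e-02, 1.800e-03, 1.440e-02]  ψ = [0, 1, 0]  (obs o_1=1)
t=2: δ = [3.600e-03, 5.760e-04, 2.880e-03]  ψ = [0, 2, 0]  (obs o_2=1)
t=3: δ = [5.400e-04, 2.304e-04, 1.440e-04]  ψ = [0, 2, 0]  (obs o_3=3)
t=4: δ = [2.700e-05, 2.765e-05, 4.320e-05]  ψ = [0, 1, 0]  (obs o_4=2)
t=5: δ = [4.050e-06, 3.456e-06, 1.728e-06]  ψ = [0, 2, 2]  (obs o_5=3)
t=6: δ = [4.050e-07, 3.110e-07, 5.184e-07]  ψ = [0, 1, 1]  (obs o_6=0)
backtrack: best end state = 2; path = [0, 0, 0, 0, 2, 1, 2]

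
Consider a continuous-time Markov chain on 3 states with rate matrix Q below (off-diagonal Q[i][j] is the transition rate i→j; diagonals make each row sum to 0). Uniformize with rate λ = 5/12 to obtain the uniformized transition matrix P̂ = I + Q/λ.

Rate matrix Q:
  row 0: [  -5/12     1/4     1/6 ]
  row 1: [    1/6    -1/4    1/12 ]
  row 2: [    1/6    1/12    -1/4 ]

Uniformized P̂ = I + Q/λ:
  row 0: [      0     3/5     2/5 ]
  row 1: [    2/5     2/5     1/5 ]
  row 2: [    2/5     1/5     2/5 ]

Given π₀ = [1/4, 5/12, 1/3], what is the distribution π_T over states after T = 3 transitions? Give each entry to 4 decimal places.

π = [0.2880, 0.3913, 0.3207]

t=0: π = [0.2500, 0.4167, 0.3333]
t=1: π = [0.3000, 0.3833, 0.3167]
t=2: π = [0.2800, 0.3967, 0.3233]
t=3: π = [0.2880, 0.3913, 0.3207]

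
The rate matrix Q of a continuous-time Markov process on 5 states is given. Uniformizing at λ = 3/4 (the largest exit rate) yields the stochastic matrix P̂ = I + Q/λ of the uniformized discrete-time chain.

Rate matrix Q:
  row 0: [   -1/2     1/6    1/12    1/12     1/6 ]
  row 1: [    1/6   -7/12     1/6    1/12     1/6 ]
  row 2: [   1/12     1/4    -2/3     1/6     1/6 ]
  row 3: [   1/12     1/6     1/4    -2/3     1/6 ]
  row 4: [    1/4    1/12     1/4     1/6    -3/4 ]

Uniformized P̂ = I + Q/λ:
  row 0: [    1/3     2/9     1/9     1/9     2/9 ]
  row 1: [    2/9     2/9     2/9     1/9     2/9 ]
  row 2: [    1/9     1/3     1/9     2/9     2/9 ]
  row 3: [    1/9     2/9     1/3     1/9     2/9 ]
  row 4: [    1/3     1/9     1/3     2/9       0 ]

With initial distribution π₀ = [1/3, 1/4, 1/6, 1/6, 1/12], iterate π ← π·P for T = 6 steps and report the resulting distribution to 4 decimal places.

t=0: π = [0.3333, 0.2500, 0.1667, 0.1667, 0.0833]
t=1: π = [0.2315, 0.2315, 0.1944, 0.1389, 0.2037]
t=2: π = [0.2335, 0.2212, 0.2130, 0.1553, 0.1770]
t=3: π = [0.2269, 0.2262, 0.2095, 0.1544, 0.1829]
t=4: π = [0.2273, 0.2252, 0.2112, 0.1547, 0.1816]
t=5: π = [0.2270, 0.2255, 0.2109, 0.1548, 0.1819]
t=6: π = [0.2270, 0.2254, 0.2110, 0.1547, 0.1818]

π = [0.2270, 0.2254, 0.2110, 0.1547, 0.1818]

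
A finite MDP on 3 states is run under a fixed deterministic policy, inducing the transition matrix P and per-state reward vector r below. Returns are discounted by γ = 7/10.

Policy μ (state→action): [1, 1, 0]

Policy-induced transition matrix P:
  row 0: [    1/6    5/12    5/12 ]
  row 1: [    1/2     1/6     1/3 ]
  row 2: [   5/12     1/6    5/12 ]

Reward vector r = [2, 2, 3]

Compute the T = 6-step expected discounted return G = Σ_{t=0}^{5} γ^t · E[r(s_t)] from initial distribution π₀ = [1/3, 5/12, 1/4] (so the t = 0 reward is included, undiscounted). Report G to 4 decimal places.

t=0: π = [0.3333, 0.4167, 0.2500], E[r] = 2.2500, γ^t·E[r] = 2.250000, running G = 2.250000
t=1: π = [0.3681, 0.2500, 0.3819], E[r] = 2.3819, γ^t·E[r] = 1.667361, running G = 3.917361
t=2: π = [0.3455, 0.2587, 0.3958], E[r] = 2.3958, γ^t·E[r] = 1.173958, running G = 5.091319
t=3: π = [0.3519, 0.2530, 0.3951], E[r] = 2.3951, γ^t·E[r] = 0.821523, running G = 5.912842
t=4: π = [0.3498, 0.2546, 0.3956], E[r] = 2.3956, γ^t·E[r] = 0.575179, running G = 6.488021
t=5: π = [0.3504, 0.2541, 0.3954], E[r] = 2.3954, γ^t·E[r] = 0.402603, running G = 6.890624

G = 6.8906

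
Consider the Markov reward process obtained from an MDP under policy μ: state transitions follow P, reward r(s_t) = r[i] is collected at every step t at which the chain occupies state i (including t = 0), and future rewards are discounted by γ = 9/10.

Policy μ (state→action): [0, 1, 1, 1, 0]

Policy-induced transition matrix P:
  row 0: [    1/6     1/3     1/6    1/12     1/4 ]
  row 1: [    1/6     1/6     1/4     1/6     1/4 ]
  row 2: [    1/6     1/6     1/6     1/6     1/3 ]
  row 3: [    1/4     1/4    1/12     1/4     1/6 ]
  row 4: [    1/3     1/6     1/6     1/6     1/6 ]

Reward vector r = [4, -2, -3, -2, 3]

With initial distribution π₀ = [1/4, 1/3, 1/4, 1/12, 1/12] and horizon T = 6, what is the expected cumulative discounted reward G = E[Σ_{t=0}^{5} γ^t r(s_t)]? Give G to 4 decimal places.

t=0: π = [0.2500, 0.3333, 0.2500, 0.0833, 0.0833], E[r] = -0.3333, γ^t·E[r] = -0.333333, running G = -0.333333
t=1: π = [0.1875, 0.2153, 0.1875, 0.1528, 0.2569], E[r] = 0.2222, γ^t·E[r] = 0.200000, running G = -0.133333
t=2: π = [0.2222, 0.2106, 0.1719, 0.1638, 0.2315], E[r] = 0.3189, γ^t·E[r] = 0.258281, running G = 0.124948
t=3: π = [0.2189, 0.2174, 0.1706, 0.1618, 0.2314], E[r] = 0.2997, γ^t·E[r] = 0.218496, running G = 0.343444
t=4: π = [0.2187, 0.2166, 0.1713, 0.1619, 0.2314], E[r] = 0.2982, γ^t·E[r] = 0.195671, running G = 0.539115
t=5: π = [0.2187, 0.2166, 0.1712, 0.1619, 0.2315], E[r] = 0.2987, γ^t·E[r] = 0.176350, running G = 0.715465

G = 0.7155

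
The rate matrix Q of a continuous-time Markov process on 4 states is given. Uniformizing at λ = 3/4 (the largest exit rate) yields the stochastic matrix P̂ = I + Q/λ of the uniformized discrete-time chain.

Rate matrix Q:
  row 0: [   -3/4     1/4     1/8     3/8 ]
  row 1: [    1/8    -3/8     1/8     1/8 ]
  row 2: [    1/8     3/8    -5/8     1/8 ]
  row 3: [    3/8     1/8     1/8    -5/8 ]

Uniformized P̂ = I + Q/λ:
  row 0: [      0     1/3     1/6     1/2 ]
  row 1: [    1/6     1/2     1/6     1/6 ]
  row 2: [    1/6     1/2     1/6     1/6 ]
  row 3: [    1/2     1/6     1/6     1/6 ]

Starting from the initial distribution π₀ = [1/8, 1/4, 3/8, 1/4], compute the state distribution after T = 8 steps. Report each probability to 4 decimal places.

t=0: π = [0.1250, 0.2500, 0.3750, 0.2500]
t=1: π = [0.2292, 0.3958, 0.1667, 0.2083]
t=2: π = [0.1979, 0.3924, 0.1667, 0.2431]
t=3: π = [0.2147, 0.3860, 0.1667, 0.2326]
t=4: π = [0.2084, 0.3867, 0.1667, 0.2382]
t=5: π = [0.2113, 0.3859, 0.1667, 0.2361]
t=6: π = [0.2102, 0.3861, 0.1667, 0.2371]
t=7: π = [0.2107, 0.3859, 0.1667, 0.2367]
t=8: π = [0.2105, 0.3860, 0.1667, 0.2369]

π = [0.2105, 0.3860, 0.1667, 0.2369]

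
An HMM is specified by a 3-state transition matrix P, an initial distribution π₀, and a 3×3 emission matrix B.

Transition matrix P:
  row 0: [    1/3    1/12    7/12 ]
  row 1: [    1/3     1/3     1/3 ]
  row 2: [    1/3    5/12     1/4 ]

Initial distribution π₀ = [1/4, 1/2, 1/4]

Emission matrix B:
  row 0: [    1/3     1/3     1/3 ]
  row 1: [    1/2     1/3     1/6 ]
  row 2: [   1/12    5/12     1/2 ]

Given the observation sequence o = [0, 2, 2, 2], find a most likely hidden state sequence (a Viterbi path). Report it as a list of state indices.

path = [1, 2, 0, 2]

t=0: δ = [8.333e-02, 2.500e-01, 2.083e-02]  (obs o_0=0)
t=1: δ = [2.778e-02, 1.389e-02, 4.167e-02]  ψ = [1, 1, 1]  (obs o_1=2)
t=2: δ = [4.630e-03, 2.894e-03, 8.102e-03]  ψ = [2, 2, 0]  (obs o_2=2)
t=3: δ = [9.002e-04, 5.626e-04, 1.350e-03]  ψ = [2, 2, 0]  (obs o_3=2)
backtrack: best end state = 2; path = [1, 2, 0, 2]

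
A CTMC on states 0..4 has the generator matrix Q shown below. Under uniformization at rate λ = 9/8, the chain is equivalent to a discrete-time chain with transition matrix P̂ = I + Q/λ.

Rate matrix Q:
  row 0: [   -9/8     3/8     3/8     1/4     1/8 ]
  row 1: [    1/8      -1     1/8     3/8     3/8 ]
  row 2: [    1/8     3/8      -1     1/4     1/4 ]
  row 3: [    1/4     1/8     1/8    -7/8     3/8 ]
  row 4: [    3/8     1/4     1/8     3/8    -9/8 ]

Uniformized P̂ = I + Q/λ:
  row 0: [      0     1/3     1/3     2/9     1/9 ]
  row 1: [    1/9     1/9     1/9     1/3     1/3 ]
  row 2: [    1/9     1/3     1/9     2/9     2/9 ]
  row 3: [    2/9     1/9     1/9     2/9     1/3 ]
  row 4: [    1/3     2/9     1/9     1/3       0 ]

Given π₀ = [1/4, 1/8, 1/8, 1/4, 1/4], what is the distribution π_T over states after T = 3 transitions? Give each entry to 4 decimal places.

π = [0.1711, 0.2042, 0.1471, 0.2692, 0.2083]

t=0: π = [0.2500, 0.1250, 0.1250, 0.2500, 0.2500]
t=1: π = [0.1667, 0.2222, 0.1667, 0.2639, 0.1806]
t=2: π = [0.1620, 0.2052, 0.1481, 0.2670, 0.2176]
t=3: π = [0.1711, 0.2042, 0.1471, 0.2692, 0.2083]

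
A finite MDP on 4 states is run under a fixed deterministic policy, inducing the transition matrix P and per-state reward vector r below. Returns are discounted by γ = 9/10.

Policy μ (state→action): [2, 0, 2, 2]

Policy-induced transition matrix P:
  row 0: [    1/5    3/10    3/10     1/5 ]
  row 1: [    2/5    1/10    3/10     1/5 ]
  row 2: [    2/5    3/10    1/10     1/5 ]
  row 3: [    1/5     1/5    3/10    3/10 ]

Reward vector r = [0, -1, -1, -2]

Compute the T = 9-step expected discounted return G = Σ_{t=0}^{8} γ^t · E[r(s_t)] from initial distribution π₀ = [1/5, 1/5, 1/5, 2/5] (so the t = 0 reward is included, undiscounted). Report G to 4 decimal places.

G = -5.9788

t=0: π = [0.2000, 0.2000, 0.2000, 0.4000], E[r] = -1.2000, γ^t·E[r] = -1.200000, running G = -1.200000
t=1: π = [0.2800, 0.2200, 0.2600, 0.2400], E[r] = -0.9600, γ^t·E[r] = -0.864000, running G = -2.064000
t=2: π = [0.2960, 0.2320, 0.2480, 0.2240], E[r] = -0.9280, γ^t·E[r] = -0.751680, running G = -2.815680
t=3: π = [0.2960, 0.2312, 0.2504, 0.2224], E[r] = -0.9264, γ^t·E[r] = -0.675346, running G = -3.491026
t=4: π = [0.2963, 0.2315, 0.2499, 0.2222], E[r] = -0.9259, γ^t·E[r] = -0.607496, running G = -4.098522
t=5: π = [0.2963, 0.2315, 0.2500, 0.2222], E[r] = -0.9259, γ^t·E[r] = -0.546756, running G = -4.645278
t=6: π = [0.2963, 0.2315, 0.2500, 0.2222], E[r] = -0.9259, γ^t·E[r] = -0.492074, running G = -5.137352
t=7: π = [0.2963, 0.2315, 0.2500, 0.2222], E[r] = -0.9259, γ^t·E[r] = -0.442868, running G = -5.580220
t=8: π = [0.2963, 0.2315, 0.2500, 0.2222], E[r] = -0.9259, γ^t·E[r] = -0.398581, running G = -5.978800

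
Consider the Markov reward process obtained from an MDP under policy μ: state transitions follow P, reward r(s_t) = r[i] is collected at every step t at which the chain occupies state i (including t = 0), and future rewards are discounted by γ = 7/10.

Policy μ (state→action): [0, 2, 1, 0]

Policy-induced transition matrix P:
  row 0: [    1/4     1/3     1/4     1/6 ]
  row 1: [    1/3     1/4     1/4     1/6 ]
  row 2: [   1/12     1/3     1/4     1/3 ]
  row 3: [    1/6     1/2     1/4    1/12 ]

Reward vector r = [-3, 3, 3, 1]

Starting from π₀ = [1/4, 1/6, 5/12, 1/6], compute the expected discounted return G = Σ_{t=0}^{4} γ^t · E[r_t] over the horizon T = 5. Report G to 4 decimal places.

t=0: π = [0.2500, 0.1667, 0.4167, 0.1667], E[r] = 1.1667, γ^t·E[r] = 1.166667, running G = 1.166667
t=1: π = [0.1806, 0.3472, 0.2500, 0.2222], E[r] = 1.4722, γ^t·E[r] = 1.030556, running G = 2.197222
t=2: π = [0.2188, 0.3414, 0.2500, 0.1898], E[r] = 1.3079, γ^t·E[r] = 0.640856, running G = 2.838079
t=3: π = [0.2210, 0.3365, 0.2500, 0.1925], E[r] = 1.2892, γ^t·E[r] = 0.442182, running G = 3.280260
t=4: π = [0.2203, 0.3374, 0.2500, 0.1923], E[r] = 1.2934, γ^t·E[r] = 0.310550, running G = 3.590810

G = 3.5908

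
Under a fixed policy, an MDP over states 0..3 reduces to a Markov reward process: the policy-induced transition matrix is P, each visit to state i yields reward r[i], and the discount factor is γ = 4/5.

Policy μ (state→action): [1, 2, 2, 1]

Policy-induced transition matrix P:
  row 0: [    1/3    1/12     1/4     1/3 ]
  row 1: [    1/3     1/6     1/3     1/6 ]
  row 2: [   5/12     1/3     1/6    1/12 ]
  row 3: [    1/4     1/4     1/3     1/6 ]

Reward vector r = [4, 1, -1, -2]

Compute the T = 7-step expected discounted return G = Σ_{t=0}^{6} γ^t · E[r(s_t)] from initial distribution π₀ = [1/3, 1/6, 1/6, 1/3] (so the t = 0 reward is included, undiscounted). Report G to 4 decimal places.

t=0: π = [0.3333, 0.1667, 0.1667, 0.3333], E[r] = 0.6667, γ^t·E[r] = 0.666667, running G = 0.666667
t=1: π = [0.3194, 0.1944, 0.2778, 0.2083], E[r] = 0.7778, γ^t·E[r] = 0.622222, running G = 1.288889
t=2: π = [0.3391, 0.2037, 0.2604, 0.1968], E[r] = 0.9063, γ^t·E[r] = 0.580000, running G = 1.868889
t=3: π = [0.3386, 0.1982, 0.2617, 0.2015], E[r] = 0.8881, γ^t·E[r] = 0.454716, running G = 2.323605
t=4: π = [0.3383, 0.1988, 0.2615, 0.2013], E[r] = 0.8881, γ^t·E[r] = 0.363783, running G = 2.687388
t=5: π = [0.3384, 0.1988, 0.2616, 0.2013], E[r] = 0.8881, γ^t·E[r] = 0.291027, running G = 2.978414
t=6: π = [0.3384, 0.1988, 0.2615, 0.2013], E[r] = 0.8882, γ^t·E[r] = 0.232835, running G = 3.211249

G = 3.2112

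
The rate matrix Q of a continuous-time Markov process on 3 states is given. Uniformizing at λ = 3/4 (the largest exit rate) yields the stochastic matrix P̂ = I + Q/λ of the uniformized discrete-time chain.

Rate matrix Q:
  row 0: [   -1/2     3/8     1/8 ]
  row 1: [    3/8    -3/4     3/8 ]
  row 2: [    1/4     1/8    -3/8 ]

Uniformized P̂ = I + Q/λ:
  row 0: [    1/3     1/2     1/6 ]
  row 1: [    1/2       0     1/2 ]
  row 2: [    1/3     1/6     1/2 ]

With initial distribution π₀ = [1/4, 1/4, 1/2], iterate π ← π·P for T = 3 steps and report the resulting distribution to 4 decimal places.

π = [0.3762, 0.2465, 0.3773]

t=0: π = [0.2500, 0.2500, 0.5000]
t=1: π = [0.3750, 0.2083, 0.4167]
t=2: π = [0.3681, 0.2569, 0.3750]
t=3: π = [0.3762, 0.2465, 0.3773]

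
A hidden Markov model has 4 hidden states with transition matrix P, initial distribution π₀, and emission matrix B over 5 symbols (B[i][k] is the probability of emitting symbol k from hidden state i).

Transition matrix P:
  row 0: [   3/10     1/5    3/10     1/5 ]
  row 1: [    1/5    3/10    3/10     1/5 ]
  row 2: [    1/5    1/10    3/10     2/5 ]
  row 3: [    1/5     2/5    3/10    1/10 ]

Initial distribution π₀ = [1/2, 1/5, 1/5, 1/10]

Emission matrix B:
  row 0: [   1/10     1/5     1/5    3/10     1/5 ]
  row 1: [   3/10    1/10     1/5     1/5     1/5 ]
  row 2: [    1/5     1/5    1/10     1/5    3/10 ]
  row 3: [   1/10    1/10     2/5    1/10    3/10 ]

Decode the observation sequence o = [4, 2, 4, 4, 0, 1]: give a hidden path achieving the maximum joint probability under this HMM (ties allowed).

t=0: δ = [1.000e-01, 4.000e-02, 6.000e-02, 3.000e-02]  (obs o_0=4)
t=1: δ = [6.000e-03, 4.000e-03, 3.000e-03, 9.600e-03]  ψ = [0, 0, 0, 2]  (obs o_1=2)
t=2: δ = [3.840e-04, 7.680e-04, 8.640e-04, 3.600e-04]  ψ = [3, 3, 3, 0]  (obs o_2=4)
t=3: δ = [3.456e-05, 4.608e-05, 7.776e-05, 1.037e-04]  ψ = [2, 1, 2, 2]  (obs o_3=4)
t=4: δ = [2.074e-06, 1.244e-05, 6.221e-06, 3.110e-06]  ψ = [3, 3, 3, 2]  (obs o_4=0)
t=5: δ = [4.977e-07, 3.732e-07, 7.465e-07, 2.488e-07]  ψ = [1, 1, 1, 1]  (obs o_5=1)
backtrack: best end state = 2; path = [2, 3, 2, 3, 1, 2]

path = [2, 3, 2, 3, 1, 2]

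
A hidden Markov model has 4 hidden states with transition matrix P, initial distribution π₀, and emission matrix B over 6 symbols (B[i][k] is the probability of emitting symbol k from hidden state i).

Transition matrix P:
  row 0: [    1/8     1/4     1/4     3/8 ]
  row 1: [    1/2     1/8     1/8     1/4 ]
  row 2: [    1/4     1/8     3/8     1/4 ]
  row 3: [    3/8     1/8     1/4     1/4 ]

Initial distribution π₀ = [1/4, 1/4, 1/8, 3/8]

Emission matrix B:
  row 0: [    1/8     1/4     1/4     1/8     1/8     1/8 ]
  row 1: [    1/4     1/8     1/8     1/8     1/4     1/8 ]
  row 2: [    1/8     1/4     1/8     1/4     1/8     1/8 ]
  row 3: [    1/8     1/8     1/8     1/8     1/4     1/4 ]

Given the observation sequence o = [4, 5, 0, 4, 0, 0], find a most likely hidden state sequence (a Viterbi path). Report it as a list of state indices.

t=0: δ = [3.125e-02, 6.250e-02, 1.562e-02, 9.375e-02]  (obs o_0=4)
t=1: δ = [4.395e-03, 1.465e-03, 2.930e-03, 5.859e-03]  ψ = [3, 3, 3, 3]  (obs o_1=5)
t=2: δ = [2.747e-04, 2.747e-04, 1.831e-04, 2.060e-04]  ψ = [3, 0, 3, 0]  (obs o_2=0)
t=3: δ = [1.717e-05, 1.717e-05, 8.583e-06, 2.575e-05]  ψ = [1, 0, 0, 0]  (obs o_3=4)
t=4: δ = [1.207e-06, 1.073e-06, 8.047e-07, 8.047e-07]  ψ = [3, 0, 3, 0]  (obs o_4=0)
t=5: δ = [6.706e-08, 7.544e-08, 3.772e-08, 5.658e-08]  ψ = [1, 0, 0, 0]  (obs o_5=0)
backtrack: best end state = 1; path = [3, 3, 0, 3, 0, 1]

path = [3, 3, 0, 3, 0, 1]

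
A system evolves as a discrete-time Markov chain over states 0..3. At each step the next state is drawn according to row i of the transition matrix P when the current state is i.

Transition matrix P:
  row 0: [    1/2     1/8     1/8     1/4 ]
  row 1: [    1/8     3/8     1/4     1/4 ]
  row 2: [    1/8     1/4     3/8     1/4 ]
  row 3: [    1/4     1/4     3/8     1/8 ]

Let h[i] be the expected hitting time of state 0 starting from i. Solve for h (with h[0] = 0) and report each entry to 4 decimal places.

First-step conditioning: h[0] = 0; for i ≠ 0, h[i] = 1 + Σ_k P[i][k]·h[k].
  h[1] = 1 + 3/8·h[1] + 1/4·h[2] + 1/4·h[3]
  h[2] = 1 + 1/4·h[1] + 3/8·h[2] + 1/4·h[3]
  h[3] = 1 + 1/4·h[1] + 3/8·h[2] + 1/8·h[3]
Solving the 3×3 linear system over states ≠ 0 gives exactly h = [0, 72/11, 72/11, 64/11] (h[0] = 0 is the target).

h = [0.0000, 6.5455, 6.5455, 5.8182]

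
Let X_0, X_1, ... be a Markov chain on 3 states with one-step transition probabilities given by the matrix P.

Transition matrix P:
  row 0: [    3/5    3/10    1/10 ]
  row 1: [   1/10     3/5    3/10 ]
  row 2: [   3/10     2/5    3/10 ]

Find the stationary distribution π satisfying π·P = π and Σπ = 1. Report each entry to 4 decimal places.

Balance equations π_j = Σ_i π_i·P[i][j]:
  π_0 = 3/5·π_0 + 1/10·π_1 + 3/10·π_2
  π_1 = 3/10·π_0 + 3/5·π_1 + 2/5·π_2
  normalize: π_0 + π_1 + π_2 = 1
Solving the linear system gives exactly π = [8/27, 25/54, 13/54].

π = [0.2963, 0.4630, 0.2407]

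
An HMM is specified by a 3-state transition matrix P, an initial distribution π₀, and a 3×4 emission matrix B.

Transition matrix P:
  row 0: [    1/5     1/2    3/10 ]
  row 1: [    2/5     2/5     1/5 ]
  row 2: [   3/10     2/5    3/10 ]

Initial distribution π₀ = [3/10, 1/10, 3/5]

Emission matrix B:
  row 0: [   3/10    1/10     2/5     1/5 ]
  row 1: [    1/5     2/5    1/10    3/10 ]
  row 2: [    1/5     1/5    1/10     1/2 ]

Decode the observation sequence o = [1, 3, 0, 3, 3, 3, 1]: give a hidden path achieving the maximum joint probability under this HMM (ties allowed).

path = [2, 1, 0, 2, 2, 2, 1]

t=0: δ = [3.000e-02, 4.000e-02, 1.200e-01]  (obs o_0=1)
t=1: δ = [7.200e-03, 1.440e-02, 1.800e-02]  ψ = [2, 2, 2]  (obs o_1=3)
t=2: δ = [1.728e-03, 1.440e-03, 1.080e-03]  ψ = [1, 2, 2]  (obs o_2=0)
t=3: δ = [1.152e-04, 2.592e-04, 2.592e-04]  ψ = [1, 0, 0]  (obs o_3=3)
t=4: δ = [2.074e-05, 3.110e-05, 3.888e-05]  ψ = [1, 1, 2]  (obs o_4=3)
t=5: δ = [2.488e-06, 4.666e-06, 5.832e-06]  ψ = [1, 2, 2]  (obs o_5=3)
t=6: δ = [1.866e-07, 9.331e-07, 3.499e-07]  ψ = [1, 2, 2]  (obs o_6=1)
backtrack: best end state = 1; path = [2, 1, 0, 2, 2, 2, 1]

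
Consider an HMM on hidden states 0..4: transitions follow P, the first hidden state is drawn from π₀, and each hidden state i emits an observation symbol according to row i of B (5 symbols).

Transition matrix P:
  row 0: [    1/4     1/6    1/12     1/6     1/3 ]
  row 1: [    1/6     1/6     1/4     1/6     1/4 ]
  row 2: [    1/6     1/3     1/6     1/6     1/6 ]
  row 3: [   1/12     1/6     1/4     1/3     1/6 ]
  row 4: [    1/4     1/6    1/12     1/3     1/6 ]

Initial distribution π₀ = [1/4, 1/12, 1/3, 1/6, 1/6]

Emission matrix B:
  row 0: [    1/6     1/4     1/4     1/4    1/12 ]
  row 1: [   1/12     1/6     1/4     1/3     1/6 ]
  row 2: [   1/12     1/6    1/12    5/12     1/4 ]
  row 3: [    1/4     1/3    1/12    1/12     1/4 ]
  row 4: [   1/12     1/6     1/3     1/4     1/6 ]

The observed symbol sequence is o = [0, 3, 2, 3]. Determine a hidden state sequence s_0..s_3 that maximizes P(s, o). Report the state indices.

t=0: δ = [4.167e-02, 6.944e-03, 2.778e-02, 4.167e-02, 1.389e-02]  (obs o_0=0)
t=1: δ = [2.604e-03, 3.086e-03, 4.340e-03, 1.157e-03, 3.472e-03]  ψ = [0, 2, 3, 3, 0]  (obs o_1=3)
t=2: δ = [2.170e-04, 3.617e-04, 6.430e-05, 9.645e-05, 2.894e-04]  ψ = [4, 2, 1, 4, 0]  (obs o_2=2)
t=3: δ = [1.808e-05, 2.009e-05, 3.768e-05, 8.038e-06, 2.261e-05]  ψ = [4, 1, 1, 4, 1]  (obs o_3=3)
backtrack: best end state = 2; path = [3, 2, 1, 2]

path = [3, 2, 1, 2]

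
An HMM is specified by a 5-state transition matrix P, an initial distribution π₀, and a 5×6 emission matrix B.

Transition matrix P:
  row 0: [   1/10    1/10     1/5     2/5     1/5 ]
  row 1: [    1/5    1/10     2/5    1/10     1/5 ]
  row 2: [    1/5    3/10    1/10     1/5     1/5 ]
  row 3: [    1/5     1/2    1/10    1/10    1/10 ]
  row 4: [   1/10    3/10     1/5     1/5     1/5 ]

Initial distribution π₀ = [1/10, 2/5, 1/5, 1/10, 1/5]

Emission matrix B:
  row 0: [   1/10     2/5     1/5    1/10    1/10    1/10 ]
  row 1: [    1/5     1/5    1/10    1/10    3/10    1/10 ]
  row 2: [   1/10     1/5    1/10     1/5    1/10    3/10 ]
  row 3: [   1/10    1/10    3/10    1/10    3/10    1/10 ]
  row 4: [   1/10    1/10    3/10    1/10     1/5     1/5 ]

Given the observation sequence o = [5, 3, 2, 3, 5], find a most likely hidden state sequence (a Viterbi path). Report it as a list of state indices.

path = [1, 2, 3, 1, 2]

t=0: δ = [1.000e-02, 4.000e-02, 6.000e-02, 1.000e-02, 4.000e-02]  (obs o_0=5)
t=1: δ = [1.200e-03, 1.800e-03, 3.200e-03, 1.200e-03, 1.200e-03]  ψ = [2, 2, 1, 2, 2]  (obs o_1=3)
t=2: δ = [1.280e-04, 9.600e-05, 7.200e-05, 1.920e-04, 1.920e-04]  ψ = [2, 2, 1, 2, 2]  (obs o_2=2)
t=3: δ = [3.840e-06, 9.600e-06, 7.680e-06, 5.120e-06, 3.840e-06]  ψ = [3, 3, 1, 0, 4]  (obs o_3=3)
t=4: δ = [1.920e-07, 2.560e-07, 1.152e-06, 1.536e-07, 3.840e-07]  ψ = [1, 3, 1, 0, 1]  (obs o_4=5)
backtrack: best end state = 2; path = [1, 2, 3, 1, 2]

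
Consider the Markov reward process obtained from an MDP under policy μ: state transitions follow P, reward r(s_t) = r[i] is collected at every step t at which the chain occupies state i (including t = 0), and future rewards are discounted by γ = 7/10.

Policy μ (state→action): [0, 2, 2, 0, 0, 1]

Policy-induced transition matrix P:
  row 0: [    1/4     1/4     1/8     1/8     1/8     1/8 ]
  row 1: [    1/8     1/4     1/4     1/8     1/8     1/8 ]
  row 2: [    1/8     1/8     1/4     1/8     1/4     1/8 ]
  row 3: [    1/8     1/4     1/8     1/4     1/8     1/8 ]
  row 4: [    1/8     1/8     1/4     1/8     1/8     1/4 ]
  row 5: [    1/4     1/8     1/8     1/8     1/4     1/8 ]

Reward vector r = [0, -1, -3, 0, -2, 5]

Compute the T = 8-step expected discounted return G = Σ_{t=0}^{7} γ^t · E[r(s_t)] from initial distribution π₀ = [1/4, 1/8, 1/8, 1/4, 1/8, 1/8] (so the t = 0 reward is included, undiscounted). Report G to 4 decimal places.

t=0: π = [0.2500, 0.1250, 0.1250, 0.2500, 0.1250, 0.1250], E[r] = -0.1250, γ^t·E[r] = -0.125000, running G = -0.125000
t=1: π = [0.1719, 0.2031, 0.1719, 0.1563, 0.1563, 0.1406], E[r] = -0.3281, γ^t·E[r] = -0.229688, running G = -0.354688
t=2: π = [0.1641, 0.1914, 0.1914, 0.1445, 0.1641, 0.1445], E[r] = -0.3711, γ^t·E[r] = -0.181836, running G = -0.536523
t=3: π = [0.1636, 0.1875, 0.1934, 0.1431, 0.1670, 0.1455], E[r] = -0.3740, γ^t·E[r] = -0.128290, running G = -0.664813
t=4: π = [0.1636, 0.1868, 0.1935, 0.1429, 0.1674, 0.1459], E[r] = -0.3726, γ^t·E[r] = -0.089451, running G = -0.754265
t=5: π = [0.1637, 0.1867, 0.1935, 0.1429, 0.1674, 0.1459], E[r] = -0.3723, γ^t·E[r] = -0.062565, running G = -0.816829
t=6: π = [0.1637, 0.1867, 0.1934, 0.1429, 0.1674, 0.1459], E[r] = -0.3722, γ^t·E[r] = -0.043787, running G = -0.860616
t=7: π = [0.1637, 0.1867, 0.1934, 0.1429, 0.1674, 0.1459], E[r] = -0.3722, γ^t·E[r] = -0.030650, running G = -0.891266

G = -0.8913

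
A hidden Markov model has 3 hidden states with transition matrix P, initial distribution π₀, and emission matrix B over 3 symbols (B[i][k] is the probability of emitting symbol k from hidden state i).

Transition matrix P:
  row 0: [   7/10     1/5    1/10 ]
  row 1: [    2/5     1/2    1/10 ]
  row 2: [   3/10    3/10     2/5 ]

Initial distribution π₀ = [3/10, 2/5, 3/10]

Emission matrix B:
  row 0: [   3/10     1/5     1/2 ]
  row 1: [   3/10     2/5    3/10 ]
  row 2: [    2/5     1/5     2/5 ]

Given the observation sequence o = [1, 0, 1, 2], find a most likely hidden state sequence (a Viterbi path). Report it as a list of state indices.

t=0: δ = [6.000e-02, 1.600e-01, 6.000e-02]  (obs o_0=1)
t=1: δ = [1.920e-02, 2.400e-02, 9.600e-03]  ψ = [1, 1, 2]  (obs o_1=0)
t=2: δ = [2.688e-03, 4.800e-03, 7.680e-04]  ψ = [0, 1, 2]  (obs o_2=1)
t=3: δ = [9.600e-04, 7.200e-04, 1.920e-04]  ψ = [1, 1, 1]  (obs o_3=2)
backtrack: best end state = 0; path = [1, 1, 1, 0]

path = [1, 1, 1, 0]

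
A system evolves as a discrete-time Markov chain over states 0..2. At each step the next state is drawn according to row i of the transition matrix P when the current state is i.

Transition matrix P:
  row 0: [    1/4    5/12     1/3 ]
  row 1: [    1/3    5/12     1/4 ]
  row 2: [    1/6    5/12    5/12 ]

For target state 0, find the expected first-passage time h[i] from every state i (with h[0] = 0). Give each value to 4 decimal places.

h = [0.0000, 3.5294, 4.2353]

First-step conditioning: h[0] = 0; for i ≠ 0, h[i] = 1 + Σ_k P[i][k]·h[k].
  h[1] = 1 + 5/12·h[1] + 1/4·h[2]
  h[2] = 1 + 5/12·h[1] + 5/12·h[2]
Solving the 2×2 linear system over states ≠ 0 gives exactly h = [0, 60/17, 72/17] (h[0] = 0 is the target).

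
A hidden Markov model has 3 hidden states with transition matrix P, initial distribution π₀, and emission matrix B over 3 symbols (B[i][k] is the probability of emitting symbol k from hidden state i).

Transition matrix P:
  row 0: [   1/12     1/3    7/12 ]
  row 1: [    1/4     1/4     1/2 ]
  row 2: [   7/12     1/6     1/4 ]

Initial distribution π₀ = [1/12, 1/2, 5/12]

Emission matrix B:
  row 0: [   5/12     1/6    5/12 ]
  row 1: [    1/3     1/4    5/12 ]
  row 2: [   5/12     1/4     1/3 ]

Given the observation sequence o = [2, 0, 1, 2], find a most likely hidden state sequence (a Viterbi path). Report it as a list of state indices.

t=0: δ = [3.472e-02, 2.083e-01, 1.389e-01]  (obs o_0=2)
t=1: δ = [3.376e-02, 1.736e-02, 4.340e-02]  ψ = [2, 1, 1]  (obs o_1=0)
t=2: δ = [4.220e-03, 2.813e-03, 4.923e-03]  ψ = [2, 0, 0]  (obs o_2=1)
t=3: δ = [1.197e-03, 5.861e-04, 8.205e-04]  ψ = [2, 0, 0]  (obs o_3=2)
backtrack: best end state = 0; path = [2, 0, 2, 0]

path = [2, 0, 2, 0]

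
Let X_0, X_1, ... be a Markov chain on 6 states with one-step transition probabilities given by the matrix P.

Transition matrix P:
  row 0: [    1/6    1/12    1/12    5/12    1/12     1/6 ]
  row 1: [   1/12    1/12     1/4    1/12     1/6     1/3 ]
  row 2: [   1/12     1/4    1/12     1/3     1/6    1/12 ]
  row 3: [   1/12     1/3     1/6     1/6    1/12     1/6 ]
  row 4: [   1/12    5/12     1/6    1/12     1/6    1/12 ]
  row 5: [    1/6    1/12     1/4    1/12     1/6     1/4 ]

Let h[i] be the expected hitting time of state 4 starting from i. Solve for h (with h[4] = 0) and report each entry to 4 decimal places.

First-step conditioning: h[4] = 0; for i ≠ 4, h[i] = 1 + Σ_k P[i][k]·h[k].
  h[0] = 1 + 1/6·h[0] + 1/12·h[1] + 1/12·h[2] + 5/12·h[3] + 1/6·h[5]
  h[1] = 1 + 1/12·h[0] + 1/12·h[1] + 1/4·h[2] + 1/12·h[3] + 1/3·h[5]
  h[2] = 1 + 1/12·h[0] + 1/4·h[1] + 1/12·h[2] + 1/3·h[3] + 1/12·h[5]
  h[3] = 1 + 1/12·h[0] + 1/3·h[1] + 1/6·h[2] + 1/6·h[3] + 1/6·h[5]
  h[5] = 1 + 1/6·h[0] + 1/12·h[1] + 1/4·h[2] + 1/12·h[3] + 1/4·h[5]
Solving the 5×5 linear system over states ≠ 4 gives exactly h = [12739/1621, 22787/3242, 23171/3242, 12393/1621, 0, 11497/1621] (h[4] = 0 is the target).

h = [7.8587, 7.0287, 7.1471, 7.6453, 0.0000, 7.0925]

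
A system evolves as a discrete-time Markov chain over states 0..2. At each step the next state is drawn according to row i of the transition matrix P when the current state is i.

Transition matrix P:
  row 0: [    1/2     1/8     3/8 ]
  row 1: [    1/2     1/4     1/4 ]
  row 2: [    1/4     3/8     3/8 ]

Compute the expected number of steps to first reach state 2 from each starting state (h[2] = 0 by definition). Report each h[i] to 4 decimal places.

First-step conditioning: h[2] = 0; for i ≠ 2, h[i] = 1 + Σ_k P[i][k]·h[k].
  h[0] = 1 + 1/2·h[0] + 1/8·h[1]
  h[1] = 1 + 1/2·h[0] + 1/4·h[1]
Solving the 2×2 linear system over states ≠ 2 gives exactly h = [14/5, 16/5, 0] (h[2] = 0 is the target).

h = [2.8000, 3.2000, 0.0000]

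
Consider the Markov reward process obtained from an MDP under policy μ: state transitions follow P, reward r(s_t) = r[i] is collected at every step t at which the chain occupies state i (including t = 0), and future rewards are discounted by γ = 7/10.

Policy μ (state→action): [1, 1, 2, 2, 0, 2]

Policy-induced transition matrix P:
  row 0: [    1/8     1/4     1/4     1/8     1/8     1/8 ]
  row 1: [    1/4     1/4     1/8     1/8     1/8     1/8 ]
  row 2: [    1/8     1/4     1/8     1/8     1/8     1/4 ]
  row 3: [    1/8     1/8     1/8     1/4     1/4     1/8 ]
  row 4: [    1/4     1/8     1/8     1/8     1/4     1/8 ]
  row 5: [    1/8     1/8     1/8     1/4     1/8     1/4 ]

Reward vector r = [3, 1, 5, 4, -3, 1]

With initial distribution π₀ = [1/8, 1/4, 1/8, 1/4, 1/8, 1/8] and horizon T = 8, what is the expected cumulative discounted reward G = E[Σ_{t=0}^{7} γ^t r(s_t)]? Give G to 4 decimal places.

G = 5.7422

t=0: π = [0.1250, 0.2500, 0.1250, 0.2500, 0.1250, 0.1250], E[r] = 2.0000, γ^t·E[r] = 2.000000, running G = 2.000000
t=1: π = [0.1719, 0.1875, 0.1406, 0.1719, 0.1719, 0.1563], E[r] = 1.7344, γ^t·E[r] = 1.214063, running G = 3.214063
t=2: π = [0.1699, 0.1875, 0.1465, 0.1660, 0.1680, 0.1621], E[r] = 1.7520, γ^t·E[r] = 0.858457, running G = 4.072520
t=3: π = [0.1694, 0.1880, 0.1462, 0.1660, 0.1667, 0.1636], E[r] = 1.7549, γ^t·E[r] = 0.601925, running G = 4.674444
t=4: π = [0.1693, 0.1880, 0.1462, 0.1662, 0.1666, 0.1637], E[r] = 1.7556, γ^t·E[r] = 0.421523, running G = 5.095968
t=5: π = [0.1693, 0.1879, 0.1462, 0.1662, 0.1666, 0.1637], E[r] = 1.7556, γ^t·E[r] = 0.295069, running G = 5.391037
t=6: π = [0.1693, 0.1879, 0.1462, 0.1662, 0.1666, 0.1637], E[r] = 1.7556, γ^t·E[r] = 0.206546, running G = 5.597583
t=7: π = [0.1693, 0.1879, 0.1462, 0.1662, 0.1666, 0.1637], E[r] = 1.7556, γ^t·E[r] = 0.144582, running G = 5.742165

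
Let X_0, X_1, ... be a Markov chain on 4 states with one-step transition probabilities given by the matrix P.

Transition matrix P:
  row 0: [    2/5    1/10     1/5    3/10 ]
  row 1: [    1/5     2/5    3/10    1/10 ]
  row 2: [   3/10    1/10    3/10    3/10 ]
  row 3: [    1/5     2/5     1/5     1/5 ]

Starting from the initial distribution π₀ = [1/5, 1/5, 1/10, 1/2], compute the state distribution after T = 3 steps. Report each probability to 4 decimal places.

π = [0.2800, 0.2419, 0.2510, 0.2271]

t=0: π = [0.2000, 0.2000, 0.1000, 0.5000]
t=1: π = [0.2500, 0.3100, 0.2300, 0.2100]
t=2: π = [0.2730, 0.2560, 0.2540, 0.2170]
t=3: π = [0.2800, 0.2419, 0.2510, 0.2271]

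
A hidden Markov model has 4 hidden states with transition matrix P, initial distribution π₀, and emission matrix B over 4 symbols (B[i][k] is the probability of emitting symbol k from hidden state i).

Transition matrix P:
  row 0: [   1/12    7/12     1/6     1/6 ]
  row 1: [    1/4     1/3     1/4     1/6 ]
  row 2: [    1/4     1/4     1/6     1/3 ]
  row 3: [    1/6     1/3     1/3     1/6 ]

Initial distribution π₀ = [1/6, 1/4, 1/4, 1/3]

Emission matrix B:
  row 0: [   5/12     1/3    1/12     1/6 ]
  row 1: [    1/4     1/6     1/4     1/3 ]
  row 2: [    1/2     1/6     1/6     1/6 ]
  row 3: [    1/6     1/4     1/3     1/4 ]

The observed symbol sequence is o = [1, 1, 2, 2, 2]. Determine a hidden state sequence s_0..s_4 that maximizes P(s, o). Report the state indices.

path = [3, 0, 1, 1, 1]

t=0: δ = [5.556e-02, 4.167e-02, 4.167e-02, 8.333e-02]  (obs o_0=1)
t=1: δ = [4.630e-03, 5.401e-03, 4.630e-03, 3.472e-03]  ψ = [3, 0, 3, 2]  (obs o_1=1)
t=2: δ = [1.125e-04, 6.752e-04, 2.251e-04, 5.144e-04]  ψ = [1, 0, 1, 2]  (obs o_2=2)
t=3: δ = [1.407e-05, 5.626e-05, 2.858e-05, 3.751e-05]  ψ = [1, 1, 3, 1]  (obs o_3=2)
t=4: δ = [1.172e-06, 4.689e-06, 2.344e-06, 3.175e-06]  ψ = [1, 1, 1, 2]  (obs o_4=2)
backtrack: best end state = 1; path = [3, 0, 1, 1, 1]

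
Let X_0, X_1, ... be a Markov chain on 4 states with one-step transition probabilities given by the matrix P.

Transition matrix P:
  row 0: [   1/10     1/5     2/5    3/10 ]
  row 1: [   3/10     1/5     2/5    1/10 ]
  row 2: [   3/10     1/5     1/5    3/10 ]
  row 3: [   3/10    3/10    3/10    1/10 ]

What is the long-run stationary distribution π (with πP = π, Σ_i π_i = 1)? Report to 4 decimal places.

π = [0.2500, 0.2213, 0.3156, 0.2131]

Balance equations π_j = Σ_i π_i·P[i][j]:
  π_0 = 1/10·π_0 + 3/10·π_1 + 3/10·π_2 + 3/10·π_3
  π_1 = 1/5·π_0 + 1/5·π_1 + 1/5·π_2 + 3/10·π_3
  π_2 = 2/5·π_0 + 2/5·π_1 + 1/5·π_2 + 3/10·π_3
  normalize: π_0 + π_1 + π_2 + π_3 = 1
Solving the linear system gives exactly π = [1/4, 27/122, 77/244, 13/61].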